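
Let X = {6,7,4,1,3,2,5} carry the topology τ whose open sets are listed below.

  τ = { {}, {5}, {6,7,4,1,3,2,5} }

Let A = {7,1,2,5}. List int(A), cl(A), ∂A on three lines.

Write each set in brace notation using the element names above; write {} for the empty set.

int(A) = {5}
cl(A)  = {6,7,4,1,3,2,5}
∂A     = {6,7,4,1,3,2}

open subsets of A: {}, {5}; so int(A) = {5}
closure: X∖int(X∖A) = X∖{} = {6,7,4,1,3,2,5}
∂A = {6,7,4,1,3,2,5} minus {5} = {6,7,4,1,3,2}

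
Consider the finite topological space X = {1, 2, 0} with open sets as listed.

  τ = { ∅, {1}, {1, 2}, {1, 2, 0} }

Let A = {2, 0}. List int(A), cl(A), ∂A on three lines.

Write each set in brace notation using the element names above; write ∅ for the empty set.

int(A) = ∅
cl(A)  = {2, 0}
∂A     = {2, 0}

open subsets of A: ∅; so int(A) = ∅
closure: X∖int(X∖A) = X∖{1} = {2, 0}
∂A = {2, 0} minus ∅ = {2, 0}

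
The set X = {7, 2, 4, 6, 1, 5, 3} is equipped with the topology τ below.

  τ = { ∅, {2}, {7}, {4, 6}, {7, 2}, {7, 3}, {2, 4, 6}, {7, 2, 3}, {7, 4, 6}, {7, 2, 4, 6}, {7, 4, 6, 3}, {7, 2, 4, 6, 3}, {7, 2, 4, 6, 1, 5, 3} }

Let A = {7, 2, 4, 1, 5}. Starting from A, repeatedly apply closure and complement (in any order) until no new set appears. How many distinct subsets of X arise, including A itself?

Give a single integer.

complement {6, 3}; its interior ∅; cl(A) = X∖∅ = {7, 2, 4, 6, 1, 5, 3}
With k = closure, c = complement:
  1. A     = {7, 2, 4, 1, 5}
  2. kA    = {7, 2, 4, 6, 1, 5, 3}
  3. cA    = {6, 3}
  4. ckA   = ∅
  5. kcA   = {4, 6, 1, 5, 3}
  6. ckcA  = {7, 2}
  7. kckcA = {7, 2, 1, 5, 3}
  8. ckckcA = {4, 6}
  9. kckckcA = {4, 6, 1, 5}
  10. ckckckcA = {7, 2, 3}
k, c of each give nothing new

10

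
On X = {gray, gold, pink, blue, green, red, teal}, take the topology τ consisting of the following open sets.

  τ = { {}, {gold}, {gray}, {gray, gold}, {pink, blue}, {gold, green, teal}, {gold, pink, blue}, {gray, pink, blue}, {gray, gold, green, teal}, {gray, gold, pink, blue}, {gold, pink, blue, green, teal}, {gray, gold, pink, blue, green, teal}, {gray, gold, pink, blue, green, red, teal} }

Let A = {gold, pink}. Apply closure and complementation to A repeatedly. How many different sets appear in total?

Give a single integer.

complement {gray, blue, green, red, teal}; its interior {gray}; cl(A) = X∖{gray} = {gold, pink, blue, green, red, teal}
With k = closure, c = complement:
  1. A     = {gold, pink}
  2. kA    = {gold, pink, blue, green, red, teal}
  3. cA    = {gray, blue, green, red, teal}
  4. ckA   = {gray}
  5. kcA   = {gray, pink, blue, green, red, teal}
  6. kckA  = {gray, red}
  7. ckcA  = {gold}
  8. ckckA = {gold, pink, blue, green, teal}
  9. kckcA = {gold, green, red, teal}
  10. ckckcA = {gray, pink, blue}
  11. kckckcA = {gray, pink, blue, red}
  12. ckckckcA = {gold, green, teal}
k, c of each give nothing new

12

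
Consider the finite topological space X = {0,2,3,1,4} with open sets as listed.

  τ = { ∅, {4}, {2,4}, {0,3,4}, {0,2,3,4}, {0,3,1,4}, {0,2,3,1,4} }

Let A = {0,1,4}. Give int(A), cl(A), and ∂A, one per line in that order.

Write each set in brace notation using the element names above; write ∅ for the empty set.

U open, U⊆A: ∅, {4}. int(A) = ⋃ = {4}
X∖A={2,3}, int(X∖A)=∅, hence cl(A)={0,2,3,1,4}
∂A: remove int from cl → {0,2,3,1}

int(A) = {4}
cl(A)  = {0,2,3,1,4}
∂A     = {0,2,3,1}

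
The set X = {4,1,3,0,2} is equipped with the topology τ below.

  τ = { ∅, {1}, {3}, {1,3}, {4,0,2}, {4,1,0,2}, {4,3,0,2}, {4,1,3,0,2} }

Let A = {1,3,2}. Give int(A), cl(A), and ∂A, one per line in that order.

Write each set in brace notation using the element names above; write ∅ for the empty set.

U open, U⊆A: ∅, {3}, {1}, {1,3}. int(A) = ⋃ = {1,3}
X∖A={4,0}, int(X∖A)=∅, hence cl(A)={4,1,3,0,2}
∂A: remove int from cl → {4,0,2}

int(A) = {1,3}
cl(A)  = {4,1,3,0,2}
∂A     = {4,0,2}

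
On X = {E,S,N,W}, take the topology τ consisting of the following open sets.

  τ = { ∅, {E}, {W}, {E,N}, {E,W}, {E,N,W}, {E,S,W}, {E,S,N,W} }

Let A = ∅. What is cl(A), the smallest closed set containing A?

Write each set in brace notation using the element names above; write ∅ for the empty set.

∅

closure: X∖int(X∖A) = X∖{E,S,N,W} = ∅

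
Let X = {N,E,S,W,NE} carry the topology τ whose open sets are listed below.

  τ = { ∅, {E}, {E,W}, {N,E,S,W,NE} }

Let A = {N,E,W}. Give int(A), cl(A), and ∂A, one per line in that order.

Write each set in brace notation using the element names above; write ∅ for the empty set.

open subsets of A: ∅, {E}, {E,W}; so int(A) = {E,W}
closure: X∖int(X∖A) = X∖∅ = {N,E,S,W,NE}
∂A = {N,E,S,W,NE} minus {E,W} = {N,S,NE}

int(A) = {E,W}
cl(A)  = {N,E,S,W,NE}
∂A     = {N,S,NE}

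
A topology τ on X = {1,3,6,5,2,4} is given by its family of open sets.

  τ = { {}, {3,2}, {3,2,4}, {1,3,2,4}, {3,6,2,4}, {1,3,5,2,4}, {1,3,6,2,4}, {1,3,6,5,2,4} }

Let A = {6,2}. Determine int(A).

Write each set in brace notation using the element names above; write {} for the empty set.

open subsets of A: {}; so int(A) = {}

{}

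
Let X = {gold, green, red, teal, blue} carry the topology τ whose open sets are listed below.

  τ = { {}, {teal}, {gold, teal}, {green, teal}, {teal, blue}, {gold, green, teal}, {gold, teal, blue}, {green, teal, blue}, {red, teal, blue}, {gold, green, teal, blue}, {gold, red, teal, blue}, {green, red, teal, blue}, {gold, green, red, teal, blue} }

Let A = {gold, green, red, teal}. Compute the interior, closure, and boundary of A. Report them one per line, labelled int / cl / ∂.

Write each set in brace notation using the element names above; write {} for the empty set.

int(A) = {gold, green, teal}
cl(A)  = {gold, green, red, teal, blue}
∂A     = {red, blue}

interior: largest open inside A is {gold, green, teal} (from {}, {teal}, {green, teal}, {gold, teal}, {gold, green, teal})
cl via duality: int({blue}) = {}, so X∖{} = {gold, green, red, teal, blue}
cl∖int = {red, blue}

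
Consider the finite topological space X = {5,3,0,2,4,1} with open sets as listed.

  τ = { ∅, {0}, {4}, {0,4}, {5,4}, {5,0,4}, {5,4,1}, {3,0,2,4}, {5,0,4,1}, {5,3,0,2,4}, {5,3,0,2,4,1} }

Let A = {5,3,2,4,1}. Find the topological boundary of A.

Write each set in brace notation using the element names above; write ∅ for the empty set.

{3,2}

open subsets of A: ∅, {4}, {5,4}, {5,4,1}; so int(A) = {5,4,1}
closure: X∖int(X∖A) = X∖{0} = {5,3,2,4,1}
∂A = {5,3,2,4,1} minus {5,4,1} = {3,2}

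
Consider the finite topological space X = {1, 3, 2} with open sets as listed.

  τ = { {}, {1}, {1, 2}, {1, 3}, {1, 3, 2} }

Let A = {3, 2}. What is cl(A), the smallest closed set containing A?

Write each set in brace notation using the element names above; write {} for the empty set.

{3, 2}

closure: X∖int(X∖A) = X∖{1} = {3, 2}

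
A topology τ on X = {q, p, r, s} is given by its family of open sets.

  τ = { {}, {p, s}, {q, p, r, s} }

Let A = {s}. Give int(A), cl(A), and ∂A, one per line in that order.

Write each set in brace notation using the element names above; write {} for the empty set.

open subsets of A: {}; so int(A) = {}
closure: X∖int(X∖A) = X∖{} = {q, p, r, s}
∂A = {q, p, r, s} minus {} = {q, p, r, s}

int(A) = {}
cl(A)  = {q, p, r, s}
∂A     = {q, p, r, s}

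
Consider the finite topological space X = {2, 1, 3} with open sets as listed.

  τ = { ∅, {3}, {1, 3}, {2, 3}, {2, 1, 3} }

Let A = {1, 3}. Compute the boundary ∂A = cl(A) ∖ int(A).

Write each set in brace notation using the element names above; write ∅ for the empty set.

{2}

U open, U⊆A: ∅, {3}, {1, 3}. int(A) = ⋃ = {1, 3}
X∖A={2}, int(X∖A)=∅, hence cl(A)={2, 1, 3}
∂A: remove int from cl → {2}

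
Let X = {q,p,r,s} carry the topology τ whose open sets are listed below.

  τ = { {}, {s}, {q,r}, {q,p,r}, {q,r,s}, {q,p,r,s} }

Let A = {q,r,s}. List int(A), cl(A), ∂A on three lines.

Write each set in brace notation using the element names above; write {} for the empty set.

opens ⊆ A: {}, {s}, {q,r}, {q,r,s}; union → int = {q,r,s}
complement {p}; its interior {}; cl(A) = X∖{} = {q,p,r,s}
boundary = {q,p,r,s} ∖ {q,r,s} = {p}

int(A) = {q,r,s}
cl(A)  = {q,p,r,s}
∂A     = {p}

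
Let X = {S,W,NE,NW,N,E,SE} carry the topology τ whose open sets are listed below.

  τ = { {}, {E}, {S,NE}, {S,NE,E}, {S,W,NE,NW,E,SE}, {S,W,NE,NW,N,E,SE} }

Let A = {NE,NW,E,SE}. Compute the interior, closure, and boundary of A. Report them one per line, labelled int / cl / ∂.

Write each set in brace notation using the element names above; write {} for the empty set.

int(A) = {E}
cl(A)  = {S,W,NE,NW,N,E,SE}
∂A     = {S,W,NE,NW,N,SE}

U open, U⊆A: {}, {E}. int(A) = ⋃ = {E}
X∖A={S,W,N}, int(X∖A)={}, hence cl(A)={S,W,NE,NW,N,E,SE}
∂A: remove int from cl → {S,W,NE,NW,N,SE}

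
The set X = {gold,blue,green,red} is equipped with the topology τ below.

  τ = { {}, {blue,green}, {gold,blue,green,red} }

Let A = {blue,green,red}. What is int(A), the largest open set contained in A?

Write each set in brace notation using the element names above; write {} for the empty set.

interior: largest open inside A is {blue,green} (from {}, {blue,green})

{blue,green}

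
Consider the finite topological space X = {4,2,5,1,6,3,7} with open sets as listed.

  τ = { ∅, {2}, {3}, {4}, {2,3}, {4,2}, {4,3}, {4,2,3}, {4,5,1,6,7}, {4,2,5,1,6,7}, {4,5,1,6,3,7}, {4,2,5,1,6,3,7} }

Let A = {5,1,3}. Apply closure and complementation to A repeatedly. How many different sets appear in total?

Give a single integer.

6

closure: X∖int(X∖A) = X∖{4,2} = {5,1,6,3,7}
Let k=closure and c=complement:
  1. A     = {5,1,3}
  2. kA    = {5,1,6,3,7}
  3. cA    = {4,2,6,7}
  4. ckA   = {4,2}
  5. kcA   = {4,2,5,1,6,7}
  6. ckcA  = {3}
— saturated at 6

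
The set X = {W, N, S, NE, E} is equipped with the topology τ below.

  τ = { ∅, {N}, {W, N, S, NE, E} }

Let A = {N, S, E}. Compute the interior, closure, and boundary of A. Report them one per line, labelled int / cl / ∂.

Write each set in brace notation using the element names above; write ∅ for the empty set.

U open, U⊆A: ∅, {N}. int(A) = ⋃ = {N}
X∖A={W, NE}, int(X∖A)=∅, hence cl(A)={W, N, S, NE, E}
∂A: remove int from cl → {W, S, NE, E}

int(A) = {N}
cl(A)  = {W, N, S, NE, E}
∂A     = {W, S, NE, E}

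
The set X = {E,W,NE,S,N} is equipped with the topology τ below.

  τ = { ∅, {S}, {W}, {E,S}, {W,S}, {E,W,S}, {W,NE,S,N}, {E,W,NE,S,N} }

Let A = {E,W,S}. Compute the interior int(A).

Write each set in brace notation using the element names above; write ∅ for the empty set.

{E,W,S}

U open, U⊆A: ∅, {S}, {W}, {E,S}, {W,S}, {E,W,S}. int(A) = ⋃ = {E,W,S}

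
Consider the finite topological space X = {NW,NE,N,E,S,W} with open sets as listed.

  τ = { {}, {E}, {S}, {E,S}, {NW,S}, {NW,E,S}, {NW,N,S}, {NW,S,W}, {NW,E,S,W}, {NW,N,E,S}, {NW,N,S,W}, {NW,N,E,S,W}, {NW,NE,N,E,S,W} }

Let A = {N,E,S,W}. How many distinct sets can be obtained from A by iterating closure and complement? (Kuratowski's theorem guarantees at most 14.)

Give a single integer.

6

X∖A={NW,NE}, int(X∖A)={}, hence cl(A)={NW,NE,N,E,S,W}
Orbit (k=closure, c=complement):
  1. A     = {N,E,S,W}
  2. kA    = {NW,NE,N,E,S,W}
  3. cA    = {NW,NE}
  4. ckA   = {}
  5. kcA   = {NW,NE,N,W}
  6. ckcA  = {E,S}
(closed under both — stop)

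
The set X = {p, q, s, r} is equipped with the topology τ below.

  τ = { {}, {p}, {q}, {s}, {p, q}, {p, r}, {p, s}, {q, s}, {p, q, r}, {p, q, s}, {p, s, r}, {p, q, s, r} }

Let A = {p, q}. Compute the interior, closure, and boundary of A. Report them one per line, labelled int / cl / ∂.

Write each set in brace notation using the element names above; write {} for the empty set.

int(A) = {p, q}
cl(A)  = {p, q, r}
∂A     = {r}

U open, U⊆A: {}, {q}, {p}, {p, q}. int(A) = ⋃ = {p, q}
X∖A={s, r}, int(X∖A)={s}, hence cl(A)={p, q, r}
∂A: remove int from cl → {r}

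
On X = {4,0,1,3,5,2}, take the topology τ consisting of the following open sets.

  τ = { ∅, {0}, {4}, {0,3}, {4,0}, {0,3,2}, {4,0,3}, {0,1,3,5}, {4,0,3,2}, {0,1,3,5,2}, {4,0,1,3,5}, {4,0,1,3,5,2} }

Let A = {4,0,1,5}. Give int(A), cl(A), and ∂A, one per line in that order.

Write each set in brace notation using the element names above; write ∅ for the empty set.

int(A) = {4,0}
cl(A)  = {4,0,1,3,5,2}
∂A     = {1,3,5,2}

U open, U⊆A: ∅, {4}, {0}, {4,0}. int(A) = ⋃ = {4,0}
X∖A={3,2}, int(X∖A)=∅, hence cl(A)={4,0,1,3,5,2}
∂A: remove int from cl → {1,3,5,2}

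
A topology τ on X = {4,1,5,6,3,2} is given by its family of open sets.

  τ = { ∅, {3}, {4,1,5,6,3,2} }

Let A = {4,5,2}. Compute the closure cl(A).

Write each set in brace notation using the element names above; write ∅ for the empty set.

closure: X∖int(X∖A) = X∖{3} = {4,1,5,6,2}

{4,1,5,6,2}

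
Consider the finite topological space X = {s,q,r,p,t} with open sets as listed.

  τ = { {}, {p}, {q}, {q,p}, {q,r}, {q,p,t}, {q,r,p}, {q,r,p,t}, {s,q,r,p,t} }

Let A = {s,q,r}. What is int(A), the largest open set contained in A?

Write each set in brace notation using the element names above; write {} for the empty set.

{q,r}

interior: largest open inside A is {q,r} (from {}, {q}, {q,r})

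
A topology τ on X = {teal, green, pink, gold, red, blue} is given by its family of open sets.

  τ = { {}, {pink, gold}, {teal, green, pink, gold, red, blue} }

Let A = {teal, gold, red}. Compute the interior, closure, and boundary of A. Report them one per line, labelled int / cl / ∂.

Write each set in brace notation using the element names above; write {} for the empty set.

opens ⊆ A: {}; union → int = {}
complement {green, pink, blue}; its interior {}; cl(A) = X∖{} = {teal, green, pink, gold, red, blue}
boundary = {teal, green, pink, gold, red, blue} ∖ {} = {teal, green, pink, gold, red, blue}

int(A) = {}
cl(A)  = {teal, green, pink, gold, red, blue}
∂A     = {teal, green, pink, gold, red, blue}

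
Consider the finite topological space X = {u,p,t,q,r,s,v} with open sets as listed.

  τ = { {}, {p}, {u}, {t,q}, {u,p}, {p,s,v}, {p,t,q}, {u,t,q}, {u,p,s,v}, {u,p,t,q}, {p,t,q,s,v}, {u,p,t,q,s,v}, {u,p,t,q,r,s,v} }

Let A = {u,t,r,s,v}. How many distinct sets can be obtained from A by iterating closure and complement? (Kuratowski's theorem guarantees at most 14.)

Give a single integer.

12

cl via duality: int({p,q}) = {p}, so X∖{p} = {u,t,q,r,s,v}
Write k for closure, c for complement:
  1. A     = {u,t,r,s,v}
  2. kA    = {u,t,q,r,s,v}
  3. cA    = {p,q}
  4. ckA   = {p}
  5. kcA   = {p,t,q,r,s,v}
  6. kckA  = {p,r,s,v}
  7. ckcA  = {u}
  8. ckckA = {u,t,q}
  9. kckcA = {u,r}
  10. kckckA = {u,t,q,r}
  11. ckckcA = {p,t,q,s,v}
  12. ckckckA = {p,s,v}
applying k or c yields no new set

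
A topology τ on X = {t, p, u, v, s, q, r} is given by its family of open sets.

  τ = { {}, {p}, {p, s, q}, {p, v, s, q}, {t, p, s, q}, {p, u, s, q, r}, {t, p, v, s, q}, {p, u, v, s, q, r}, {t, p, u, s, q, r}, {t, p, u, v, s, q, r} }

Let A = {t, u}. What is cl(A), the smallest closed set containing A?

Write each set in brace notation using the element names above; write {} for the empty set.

X∖A={p, v, s, q, r}, int(X∖A)={p, v, s, q}, hence cl(A)={t, u, r}

{t, u, r}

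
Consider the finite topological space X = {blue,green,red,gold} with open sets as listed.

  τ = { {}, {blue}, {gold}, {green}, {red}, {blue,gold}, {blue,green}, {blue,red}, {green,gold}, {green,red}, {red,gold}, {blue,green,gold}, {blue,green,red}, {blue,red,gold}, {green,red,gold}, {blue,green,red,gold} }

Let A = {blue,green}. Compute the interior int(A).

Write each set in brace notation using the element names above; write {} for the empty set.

{blue,green}

U open, U⊆A: {}, {green}, {blue}, {blue,green}. int(A) = ⋃ = {blue,green}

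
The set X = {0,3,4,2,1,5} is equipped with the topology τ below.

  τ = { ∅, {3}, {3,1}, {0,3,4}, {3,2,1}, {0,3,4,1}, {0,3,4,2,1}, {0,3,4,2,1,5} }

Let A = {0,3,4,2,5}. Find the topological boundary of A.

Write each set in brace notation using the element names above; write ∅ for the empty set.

{2,1,5}

opens ⊆ A: ∅, {3}, {0,3,4}; union → int = {0,3,4}
complement {1}; its interior ∅; cl(A) = X∖∅ = {0,3,4,2,1,5}
boundary = {0,3,4,2,1,5} ∖ {0,3,4} = {2,1,5}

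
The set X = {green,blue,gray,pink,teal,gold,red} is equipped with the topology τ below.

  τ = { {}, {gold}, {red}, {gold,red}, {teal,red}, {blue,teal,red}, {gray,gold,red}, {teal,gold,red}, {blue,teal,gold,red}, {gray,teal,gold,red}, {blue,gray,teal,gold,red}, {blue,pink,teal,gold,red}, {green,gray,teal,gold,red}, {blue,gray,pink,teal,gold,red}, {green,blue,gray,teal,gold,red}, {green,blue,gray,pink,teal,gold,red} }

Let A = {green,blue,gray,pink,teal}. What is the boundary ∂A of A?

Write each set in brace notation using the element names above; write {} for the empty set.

{green,blue,gray,pink,teal}

U open, U⊆A: {}. int(A) = ⋃ = {}
X∖A={gold,red}, int(X∖A)={gold,red}, hence cl(A)={green,blue,gray,pink,teal}
∂A: remove int from cl → {green,blue,gray,pink,teal}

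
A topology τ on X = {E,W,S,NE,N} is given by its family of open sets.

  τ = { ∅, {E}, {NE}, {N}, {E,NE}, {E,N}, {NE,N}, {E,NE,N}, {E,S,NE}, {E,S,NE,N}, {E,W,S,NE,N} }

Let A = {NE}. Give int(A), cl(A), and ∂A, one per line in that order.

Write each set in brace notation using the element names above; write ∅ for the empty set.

U open, U⊆A: ∅, {NE}. int(A) = ⋃ = {NE}
X∖A={E,W,S,N}, int(X∖A)={E,N}, hence cl(A)={W,S,NE}
∂A: remove int from cl → {W,S}

int(A) = {NE}
cl(A)  = {W,S,NE}
∂A     = {W,S}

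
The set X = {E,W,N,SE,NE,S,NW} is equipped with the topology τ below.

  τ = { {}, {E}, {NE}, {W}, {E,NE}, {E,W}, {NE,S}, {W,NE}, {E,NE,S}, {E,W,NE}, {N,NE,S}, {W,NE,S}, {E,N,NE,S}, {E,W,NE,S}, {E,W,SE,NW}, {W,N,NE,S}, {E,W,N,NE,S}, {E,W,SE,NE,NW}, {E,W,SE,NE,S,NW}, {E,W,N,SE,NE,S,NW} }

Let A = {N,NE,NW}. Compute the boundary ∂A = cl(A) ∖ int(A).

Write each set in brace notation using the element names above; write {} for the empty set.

{N,SE,S,NW}

open subsets of A: {}, {NE}; so int(A) = {NE}
closure: X∖int(X∖A) = X∖{E,W} = {N,SE,NE,S,NW}
∂A = {N,SE,NE,S,NW} minus {NE} = {N,SE,S,NW}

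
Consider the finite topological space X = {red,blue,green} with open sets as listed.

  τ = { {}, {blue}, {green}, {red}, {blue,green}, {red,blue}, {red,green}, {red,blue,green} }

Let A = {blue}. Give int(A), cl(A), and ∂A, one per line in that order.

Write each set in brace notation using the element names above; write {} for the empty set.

open subsets of A: {}, {blue}; so int(A) = {blue}
closure: X∖int(X∖A) = X∖{red,green} = {blue}
∂A = {blue} minus {blue} = {}

int(A) = {blue}
cl(A)  = {blue}
∂A     = {}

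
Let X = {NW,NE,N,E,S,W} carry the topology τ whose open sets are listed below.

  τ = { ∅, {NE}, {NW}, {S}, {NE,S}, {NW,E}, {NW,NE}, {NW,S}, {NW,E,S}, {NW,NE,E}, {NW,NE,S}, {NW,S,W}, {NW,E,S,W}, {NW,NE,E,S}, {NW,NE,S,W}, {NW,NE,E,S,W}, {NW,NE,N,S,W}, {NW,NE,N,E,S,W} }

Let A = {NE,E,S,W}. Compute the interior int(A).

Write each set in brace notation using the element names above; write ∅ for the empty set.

{NE,S}

open subsets of A: ∅, {S}, {NE}, {NE,S}; so int(A) = {NE,S}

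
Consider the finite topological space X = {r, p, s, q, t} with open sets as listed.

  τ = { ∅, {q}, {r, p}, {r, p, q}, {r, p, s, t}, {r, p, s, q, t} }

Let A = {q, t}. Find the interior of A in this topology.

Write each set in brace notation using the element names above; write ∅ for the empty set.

{q}

opens ⊆ A: ∅, {q}; union → int = {q}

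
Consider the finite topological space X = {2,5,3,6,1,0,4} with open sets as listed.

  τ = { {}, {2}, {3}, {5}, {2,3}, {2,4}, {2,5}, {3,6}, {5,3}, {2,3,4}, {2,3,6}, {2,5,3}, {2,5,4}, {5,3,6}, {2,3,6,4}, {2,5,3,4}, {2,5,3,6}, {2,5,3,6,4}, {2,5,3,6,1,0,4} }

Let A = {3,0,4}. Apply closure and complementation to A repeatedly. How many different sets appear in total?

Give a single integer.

10

X∖A={2,5,6,1}, int(X∖A)={2,5}, hence cl(A)={3,6,1,0,4}
Orbit (k=closure, c=complement):
  1. A     = {3,0,4}
  2. kA    = {3,6,1,0,4}
  3. cA    = {2,5,6,1}
  4. ckA   = {2,5}
  5. kcA   = {2,5,6,1,0,4}
  6. kckA  = {2,5,1,0,4}
  7. ckcA  = {3}
  8. ckckA = {3,6}
  9. kckcA = {3,6,1,0}
  10. ckckcA = {2,5,4}
(closed under both — stop)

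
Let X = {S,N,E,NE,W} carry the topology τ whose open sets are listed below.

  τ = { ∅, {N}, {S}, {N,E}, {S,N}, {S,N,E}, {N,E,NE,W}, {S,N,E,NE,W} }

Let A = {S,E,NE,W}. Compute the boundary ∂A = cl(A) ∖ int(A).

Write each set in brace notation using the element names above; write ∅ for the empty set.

interior: largest open inside A is {S} (from ∅, {S})
cl via duality: int({N}) = {N}, so X∖{N} = {S,E,NE,W}
cl∖int = {E,NE,W}

{E,NE,W}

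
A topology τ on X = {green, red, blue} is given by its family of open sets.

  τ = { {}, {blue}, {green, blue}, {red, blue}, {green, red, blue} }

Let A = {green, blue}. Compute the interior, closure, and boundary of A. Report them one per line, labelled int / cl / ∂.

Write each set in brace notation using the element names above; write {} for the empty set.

int(A) = {green, blue}
cl(A)  = {green, red, blue}
∂A     = {red}

open subsets of A: {}, {blue}, {green, blue}; so int(A) = {green, blue}
closure: X∖int(X∖A) = X∖{} = {green, red, blue}
∂A = {green, red, blue} minus {green, blue} = {red}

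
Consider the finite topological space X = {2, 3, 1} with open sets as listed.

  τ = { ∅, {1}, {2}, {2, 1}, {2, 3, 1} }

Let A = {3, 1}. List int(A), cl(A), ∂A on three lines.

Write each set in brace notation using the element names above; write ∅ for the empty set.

int(A) = {1}
cl(A)  = {3, 1}
∂A     = {3}

interior: largest open inside A is {1} (from ∅, {1})
cl via duality: int({2}) = {2}, so X∖{2} = {3, 1}
cl∖int = {3}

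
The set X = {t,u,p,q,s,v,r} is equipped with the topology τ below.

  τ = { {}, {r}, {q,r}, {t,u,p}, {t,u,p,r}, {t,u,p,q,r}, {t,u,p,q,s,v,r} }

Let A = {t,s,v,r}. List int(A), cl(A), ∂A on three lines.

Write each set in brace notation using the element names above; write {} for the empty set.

U open, U⊆A: {}, {r}. int(A) = ⋃ = {r}
X∖A={u,p,q}, int(X∖A)={}, hence cl(A)={t,u,p,q,s,v,r}
∂A: remove int from cl → {t,u,p,q,s,v}

int(A) = {r}
cl(A)  = {t,u,p,q,s,v,r}
∂A     = {t,u,p,q,s,v}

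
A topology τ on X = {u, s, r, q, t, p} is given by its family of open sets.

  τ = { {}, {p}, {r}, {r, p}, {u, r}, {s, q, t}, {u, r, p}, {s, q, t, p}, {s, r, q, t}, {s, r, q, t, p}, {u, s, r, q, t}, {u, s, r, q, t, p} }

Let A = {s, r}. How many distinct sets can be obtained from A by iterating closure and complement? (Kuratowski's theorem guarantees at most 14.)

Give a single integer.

8

closure: X∖int(X∖A) = X∖{p} = {u, s, r, q, t}
Let k=closure and c=complement:
  1. A     = {s, r}
  2. kA    = {u, s, r, q, t}
  3. cA    = {u, q, t, p}
  4. ckA   = {p}
  5. kcA   = {u, s, q, t, p}
  6. ckcA  = {r}
  7. kckcA = {u, r}
  8. ckckcA = {s, q, t, p}
— saturated at 8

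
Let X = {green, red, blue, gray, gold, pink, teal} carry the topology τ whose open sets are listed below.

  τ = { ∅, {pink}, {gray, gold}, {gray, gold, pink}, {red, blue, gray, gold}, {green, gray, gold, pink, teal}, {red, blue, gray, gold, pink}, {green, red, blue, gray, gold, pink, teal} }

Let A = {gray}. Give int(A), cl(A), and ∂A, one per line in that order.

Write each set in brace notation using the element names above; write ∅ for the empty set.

opens ⊆ A: ∅; union → int = ∅
complement {green, red, blue, gold, pink, teal}; its interior {pink}; cl(A) = X∖{pink} = {green, red, blue, gray, gold, teal}
boundary = {green, red, blue, gray, gold, teal} ∖ ∅ = {green, red, blue, gray, gold, teal}

int(A) = ∅
cl(A)  = {green, red, blue, gray, gold, teal}
∂A     = {green, red, blue, gray, gold, teal}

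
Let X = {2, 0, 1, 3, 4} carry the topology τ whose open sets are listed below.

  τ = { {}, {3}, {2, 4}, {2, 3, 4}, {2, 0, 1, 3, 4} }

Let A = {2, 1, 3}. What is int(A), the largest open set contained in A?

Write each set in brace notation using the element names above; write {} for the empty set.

interior: largest open inside A is {3} (from {}, {3})

{3}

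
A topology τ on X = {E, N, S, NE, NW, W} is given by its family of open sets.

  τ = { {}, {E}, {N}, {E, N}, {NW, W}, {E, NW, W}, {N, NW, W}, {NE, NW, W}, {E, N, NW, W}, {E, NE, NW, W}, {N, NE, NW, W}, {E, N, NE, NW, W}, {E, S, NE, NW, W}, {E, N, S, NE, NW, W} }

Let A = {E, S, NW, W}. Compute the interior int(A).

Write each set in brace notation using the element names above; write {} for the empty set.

U open, U⊆A: {}, {E}, {NW, W}, {E, NW, W}. int(A) = ⋃ = {E, NW, W}

{E, NW, W}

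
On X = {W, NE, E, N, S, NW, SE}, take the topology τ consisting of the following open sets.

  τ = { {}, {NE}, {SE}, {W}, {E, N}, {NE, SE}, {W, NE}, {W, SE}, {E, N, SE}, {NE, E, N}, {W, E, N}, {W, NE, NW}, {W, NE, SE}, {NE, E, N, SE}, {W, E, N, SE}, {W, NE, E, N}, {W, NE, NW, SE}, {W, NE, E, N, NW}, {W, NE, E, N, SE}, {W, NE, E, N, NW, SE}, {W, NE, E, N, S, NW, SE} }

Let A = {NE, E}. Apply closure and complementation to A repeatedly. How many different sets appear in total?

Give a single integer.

10

cl via duality: int({W, N, S, NW, SE}) = {W, SE}, so X∖{W, SE} = {NE, E, N, S, NW}
Write k for closure, c for complement:
  1. A     = {NE, E}
  2. kA    = {NE, E, N, S, NW}
  3. cA    = {W, N, S, NW, SE}
  4. ckA   = {W, SE}
  5. kcA   = {W, E, N, S, NW, SE}
  6. kckA  = {W, S, NW, SE}
  7. ckcA  = {NE}
  8. ckckA = {NE, E, N}
  9. kckcA = {NE, S, NW}
  10. ckckcA = {W, E, N, SE}
applying k or c yields no new set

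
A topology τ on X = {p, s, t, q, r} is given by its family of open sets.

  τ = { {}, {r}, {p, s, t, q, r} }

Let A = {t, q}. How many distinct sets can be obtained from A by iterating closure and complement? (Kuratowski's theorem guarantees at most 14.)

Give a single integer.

complement {p, s, r}; its interior {r}; cl(A) = X∖{r} = {p, s, t, q}
With k = closure, c = complement:
  1. A     = {t, q}
  2. kA    = {p, s, t, q}
  3. cA    = {p, s, r}
  4. ckA   = {r}
  5. kcA   = {p, s, t, q, r}
  6. ckcA  = {}
k, c of each give nothing new

6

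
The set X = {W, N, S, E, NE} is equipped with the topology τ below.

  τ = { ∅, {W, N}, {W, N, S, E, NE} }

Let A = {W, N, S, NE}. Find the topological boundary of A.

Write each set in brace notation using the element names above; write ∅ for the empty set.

opens ⊆ A: ∅, {W, N}; union → int = {W, N}
complement {E}; its interior ∅; cl(A) = X∖∅ = {W, N, S, E, NE}
boundary = {W, N, S, E, NE} ∖ {W, N} = {S, E, NE}

{S, E, NE}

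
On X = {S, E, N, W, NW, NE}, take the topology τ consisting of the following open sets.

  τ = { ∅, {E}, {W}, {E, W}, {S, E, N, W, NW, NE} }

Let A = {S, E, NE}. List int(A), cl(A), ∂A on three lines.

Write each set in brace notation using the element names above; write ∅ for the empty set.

U open, U⊆A: ∅, {E}. int(A) = ⋃ = {E}
X∖A={N, W, NW}, int(X∖A)={W}, hence cl(A)={S, E, N, NW, NE}
∂A: remove int from cl → {S, N, NW, NE}

int(A) = {E}
cl(A)  = {S, E, N, NW, NE}
∂A     = {S, N, NW, NE}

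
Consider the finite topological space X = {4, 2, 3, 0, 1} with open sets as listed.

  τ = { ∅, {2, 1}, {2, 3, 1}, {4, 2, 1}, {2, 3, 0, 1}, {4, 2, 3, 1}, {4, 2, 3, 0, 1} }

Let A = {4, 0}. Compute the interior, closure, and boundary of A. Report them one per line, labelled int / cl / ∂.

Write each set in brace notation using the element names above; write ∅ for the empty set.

int(A) = ∅
cl(A)  = {4, 0}
∂A     = {4, 0}

interior: largest open inside A is ∅ (from ∅)
cl via duality: int({2, 3, 1}) = {2, 3, 1}, so X∖{2, 3, 1} = {4, 0}
cl∖int = {4, 0}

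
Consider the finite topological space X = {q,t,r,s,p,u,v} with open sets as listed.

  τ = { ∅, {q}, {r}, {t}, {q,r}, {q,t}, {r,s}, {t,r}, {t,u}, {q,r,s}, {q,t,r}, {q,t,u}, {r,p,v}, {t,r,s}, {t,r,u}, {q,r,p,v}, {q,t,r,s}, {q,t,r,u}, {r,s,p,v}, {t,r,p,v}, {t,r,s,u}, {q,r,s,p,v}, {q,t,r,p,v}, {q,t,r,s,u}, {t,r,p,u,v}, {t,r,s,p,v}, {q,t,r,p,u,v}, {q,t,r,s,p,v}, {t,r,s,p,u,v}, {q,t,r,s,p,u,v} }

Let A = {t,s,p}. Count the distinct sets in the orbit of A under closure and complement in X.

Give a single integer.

8

closure: X∖int(X∖A) = X∖{q,r} = {t,s,p,u,v}
Let k=closure and c=complement:
  1. A     = {t,s,p}
  2. kA    = {t,s,p,u,v}
  3. cA    = {q,r,u,v}
  4. ckA   = {q,r}
  5. kcA   = {q,r,s,p,u,v}
  6. kckA  = {q,r,s,p,v}
  7. ckcA  = {t}
  8. ckckA = {t,u}
— saturated at 8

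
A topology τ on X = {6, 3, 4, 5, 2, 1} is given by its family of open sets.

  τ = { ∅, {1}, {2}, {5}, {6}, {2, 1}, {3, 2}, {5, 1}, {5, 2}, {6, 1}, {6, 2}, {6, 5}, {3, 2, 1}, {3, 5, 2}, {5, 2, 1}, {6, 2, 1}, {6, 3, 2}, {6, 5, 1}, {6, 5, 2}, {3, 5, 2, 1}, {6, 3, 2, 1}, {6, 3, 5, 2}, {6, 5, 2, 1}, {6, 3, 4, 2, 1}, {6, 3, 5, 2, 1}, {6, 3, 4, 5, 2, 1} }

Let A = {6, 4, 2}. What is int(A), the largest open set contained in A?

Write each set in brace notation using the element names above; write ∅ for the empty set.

{6, 2}

U open, U⊆A: ∅, {6}, {2}, {6, 2}. int(A) = ⋃ = {6, 2}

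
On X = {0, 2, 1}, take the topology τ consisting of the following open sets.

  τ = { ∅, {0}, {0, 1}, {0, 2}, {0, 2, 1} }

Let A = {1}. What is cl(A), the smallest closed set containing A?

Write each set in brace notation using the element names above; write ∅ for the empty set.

complement {0, 2}; its interior {0, 2}; cl(A) = X∖{0, 2} = {1}

{1}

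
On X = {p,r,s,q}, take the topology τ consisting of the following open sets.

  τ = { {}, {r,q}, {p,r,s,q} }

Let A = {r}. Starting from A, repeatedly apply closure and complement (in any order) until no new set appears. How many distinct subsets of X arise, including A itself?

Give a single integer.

4

X∖A={p,s,q}, int(X∖A)={}, hence cl(A)={p,r,s,q}
Orbit (k=closure, c=complement):
  1. A     = {r}
  2. kA    = {p,r,s,q}
  3. cA    = {p,s,q}
  4. ckA   = {}
(closed under both — stop)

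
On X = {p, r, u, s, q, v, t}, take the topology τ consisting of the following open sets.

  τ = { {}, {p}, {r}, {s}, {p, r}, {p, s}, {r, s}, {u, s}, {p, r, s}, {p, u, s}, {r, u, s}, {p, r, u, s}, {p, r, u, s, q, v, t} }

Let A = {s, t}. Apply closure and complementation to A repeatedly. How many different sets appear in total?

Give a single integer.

8

X∖A={p, r, u, q, v}, int(X∖A)={p, r}, hence cl(A)={u, s, q, v, t}
Orbit (k=closure, c=complement):
  1. A     = {s, t}
  2. kA    = {u, s, q, v, t}
  3. cA    = {p, r, u, q, v}
  4. ckA   = {p, r}
  5. kcA   = {p, r, u, q, v, t}
  6. kckA  = {p, r, q, v, t}
  7. ckcA  = {s}
  8. ckckA = {u, s}
(closed under both — stop)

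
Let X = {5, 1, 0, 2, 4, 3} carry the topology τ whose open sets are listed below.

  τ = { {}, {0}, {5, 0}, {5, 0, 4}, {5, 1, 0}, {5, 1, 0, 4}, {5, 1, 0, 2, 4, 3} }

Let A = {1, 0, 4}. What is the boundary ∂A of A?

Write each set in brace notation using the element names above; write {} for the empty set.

U open, U⊆A: {}, {0}. int(A) = ⋃ = {0}
X∖A={5, 2, 3}, int(X∖A)={}, hence cl(A)={5, 1, 0, 2, 4, 3}
∂A: remove int from cl → {5, 1, 2, 4, 3}

{5, 1, 2, 4, 3}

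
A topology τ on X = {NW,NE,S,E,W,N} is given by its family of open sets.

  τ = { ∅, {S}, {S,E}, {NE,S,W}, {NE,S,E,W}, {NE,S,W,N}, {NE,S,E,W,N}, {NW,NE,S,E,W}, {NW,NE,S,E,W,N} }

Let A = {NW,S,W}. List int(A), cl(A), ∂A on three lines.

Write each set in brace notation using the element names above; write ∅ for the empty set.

int(A) = {S}
cl(A)  = {NW,NE,S,E,W,N}
∂A     = {NW,NE,E,W,N}

interior: largest open inside A is {S} (from ∅, {S})
cl via duality: int({NE,E,N}) = ∅, so X∖∅ = {NW,NE,S,E,W,N}
cl∖int = {NW,NE,E,W,N}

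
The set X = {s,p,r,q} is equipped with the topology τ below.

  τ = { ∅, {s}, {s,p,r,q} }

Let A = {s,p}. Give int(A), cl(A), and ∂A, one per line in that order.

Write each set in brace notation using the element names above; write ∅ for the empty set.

int(A) = {s}
cl(A)  = {s,p,r,q}
∂A     = {p,r,q}

opens ⊆ A: ∅, {s}; union → int = {s}
complement {r,q}; its interior ∅; cl(A) = X∖∅ = {s,p,r,q}
boundary = {s,p,r,q} ∖ {s} = {p,r,q}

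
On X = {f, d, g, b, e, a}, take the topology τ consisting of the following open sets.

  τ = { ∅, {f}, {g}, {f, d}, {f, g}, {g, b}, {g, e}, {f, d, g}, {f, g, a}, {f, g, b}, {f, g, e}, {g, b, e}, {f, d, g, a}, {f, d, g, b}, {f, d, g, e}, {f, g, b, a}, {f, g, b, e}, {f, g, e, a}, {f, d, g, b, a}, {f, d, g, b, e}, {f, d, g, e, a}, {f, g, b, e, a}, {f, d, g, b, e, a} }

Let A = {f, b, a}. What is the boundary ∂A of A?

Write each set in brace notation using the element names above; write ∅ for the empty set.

U open, U⊆A: ∅, {f}. int(A) = ⋃ = {f}
X∖A={d, g, e}, int(X∖A)={g, e}, hence cl(A)={f, d, b, a}
∂A: remove int from cl → {d, b, a}

{d, b, a}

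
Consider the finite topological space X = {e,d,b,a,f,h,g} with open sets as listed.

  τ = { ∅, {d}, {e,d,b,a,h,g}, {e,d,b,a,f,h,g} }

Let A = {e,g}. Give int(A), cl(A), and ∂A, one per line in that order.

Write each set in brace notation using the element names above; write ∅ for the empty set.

opens ⊆ A: ∅; union → int = ∅
complement {d,b,a,f,h}; its interior {d}; cl(A) = X∖{d} = {e,b,a,f,h,g}
boundary = {e,b,a,f,h,g} ∖ ∅ = {e,b,a,f,h,g}

int(A) = ∅
cl(A)  = {e,b,a,f,h,g}
∂A     = {e,b,a,f,h,g}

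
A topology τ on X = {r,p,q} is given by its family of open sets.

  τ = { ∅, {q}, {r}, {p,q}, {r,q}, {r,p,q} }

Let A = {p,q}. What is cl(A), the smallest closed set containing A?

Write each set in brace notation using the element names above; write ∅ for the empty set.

closure: X∖int(X∖A) = X∖{r} = {p,q}

{p,q}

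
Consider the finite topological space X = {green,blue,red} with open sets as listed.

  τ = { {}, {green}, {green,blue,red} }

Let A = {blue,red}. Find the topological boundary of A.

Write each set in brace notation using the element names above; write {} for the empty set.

opens ⊆ A: {}; union → int = {}
complement {green}; its interior {green}; cl(A) = X∖{green} = {blue,red}
boundary = {blue,red} ∖ {} = {blue,red}

{blue,red}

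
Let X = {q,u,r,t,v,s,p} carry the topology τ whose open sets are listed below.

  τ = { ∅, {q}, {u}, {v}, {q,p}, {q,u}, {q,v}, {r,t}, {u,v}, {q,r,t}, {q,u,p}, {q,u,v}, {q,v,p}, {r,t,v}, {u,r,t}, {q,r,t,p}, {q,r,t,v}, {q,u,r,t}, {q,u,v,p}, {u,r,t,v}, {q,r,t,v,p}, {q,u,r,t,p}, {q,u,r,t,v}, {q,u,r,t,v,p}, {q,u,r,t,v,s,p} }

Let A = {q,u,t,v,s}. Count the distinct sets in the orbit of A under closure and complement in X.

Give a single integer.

10

cl via duality: int({r,p}) = ∅, so X∖∅ = {q,u,r,t,v,s,p}
Write k for closure, c for complement:
  1. A     = {q,u,t,v,s}
  2. kA    = {q,u,r,t,v,s,p}
  3. cA    = {r,p}
  4. ckA   = ∅
  5. kcA   = {r,t,s,p}
  6. ckcA  = {q,u,v}
  7. kckcA = {q,u,v,s,p}
  8. ckckcA = {r,t}
  9. kckckcA = {r,t,s}
  10. ckckckcA = {q,u,v,p}
applying k or c yields no new set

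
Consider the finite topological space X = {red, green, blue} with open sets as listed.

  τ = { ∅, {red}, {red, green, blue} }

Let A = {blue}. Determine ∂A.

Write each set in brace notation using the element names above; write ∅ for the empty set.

interior: largest open inside A is ∅ (from ∅)
cl via duality: int({red, green}) = {red}, so X∖{red} = {green, blue}
cl∖int = {green, blue}

{green, blue}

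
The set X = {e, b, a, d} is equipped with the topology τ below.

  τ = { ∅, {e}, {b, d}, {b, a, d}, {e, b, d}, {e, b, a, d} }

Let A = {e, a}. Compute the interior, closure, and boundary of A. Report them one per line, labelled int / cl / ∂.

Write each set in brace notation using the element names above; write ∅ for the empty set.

int(A) = {e}
cl(A)  = {e, a}
∂A     = {a}

interior: largest open inside A is {e} (from ∅, {e})
cl via duality: int({b, d}) = {b, d}, so X∖{b, d} = {e, a}
cl∖int = {a}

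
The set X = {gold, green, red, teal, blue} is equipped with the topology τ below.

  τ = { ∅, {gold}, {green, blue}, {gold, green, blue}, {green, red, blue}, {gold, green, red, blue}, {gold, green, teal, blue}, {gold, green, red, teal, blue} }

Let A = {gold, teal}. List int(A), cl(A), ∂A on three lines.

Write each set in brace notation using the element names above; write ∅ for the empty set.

opens ⊆ A: ∅, {gold}; union → int = {gold}
complement {green, red, blue}; its interior {green, red, blue}; cl(A) = X∖{green, red, blue} = {gold, teal}
boundary = {gold, teal} ∖ {gold} = {teal}

int(A) = {gold}
cl(A)  = {gold, teal}
∂A     = {teal}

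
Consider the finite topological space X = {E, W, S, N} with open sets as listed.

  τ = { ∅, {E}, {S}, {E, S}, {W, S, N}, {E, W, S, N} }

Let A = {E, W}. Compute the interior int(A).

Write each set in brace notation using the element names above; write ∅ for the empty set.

{E}

opens ⊆ A: ∅, {E}; union → int = {E}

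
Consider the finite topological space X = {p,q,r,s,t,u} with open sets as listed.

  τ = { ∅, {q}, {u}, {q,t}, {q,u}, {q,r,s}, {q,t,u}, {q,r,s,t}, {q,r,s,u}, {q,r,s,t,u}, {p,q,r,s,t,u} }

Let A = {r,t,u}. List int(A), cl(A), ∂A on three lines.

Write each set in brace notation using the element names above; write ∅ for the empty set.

interior: largest open inside A is {u} (from ∅, {u})
cl via duality: int({p,q,s}) = {q}, so X∖{q} = {p,r,s,t,u}
cl∖int = {p,r,s,t}

int(A) = {u}
cl(A)  = {p,r,s,t,u}
∂A     = {p,r,s,t}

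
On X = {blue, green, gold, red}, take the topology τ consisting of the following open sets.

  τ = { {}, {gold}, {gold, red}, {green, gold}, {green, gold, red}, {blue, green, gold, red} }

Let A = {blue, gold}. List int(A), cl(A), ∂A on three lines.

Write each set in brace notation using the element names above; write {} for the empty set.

int(A) = {gold}
cl(A)  = {blue, green, gold, red}
∂A     = {blue, green, red}

opens ⊆ A: {}, {gold}; union → int = {gold}
complement {green, red}; its interior {}; cl(A) = X∖{} = {blue, green, gold, red}
boundary = {blue, green, gold, red} ∖ {gold} = {blue, green, red}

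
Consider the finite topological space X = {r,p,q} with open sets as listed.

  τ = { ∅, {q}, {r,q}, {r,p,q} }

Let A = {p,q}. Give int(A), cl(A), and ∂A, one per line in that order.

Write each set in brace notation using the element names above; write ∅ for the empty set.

interior: largest open inside A is {q} (from ∅, {q})
cl via duality: int({r}) = ∅, so X∖∅ = {r,p,q}
cl∖int = {r,p}

int(A) = {q}
cl(A)  = {r,p,q}
∂A     = {r,p}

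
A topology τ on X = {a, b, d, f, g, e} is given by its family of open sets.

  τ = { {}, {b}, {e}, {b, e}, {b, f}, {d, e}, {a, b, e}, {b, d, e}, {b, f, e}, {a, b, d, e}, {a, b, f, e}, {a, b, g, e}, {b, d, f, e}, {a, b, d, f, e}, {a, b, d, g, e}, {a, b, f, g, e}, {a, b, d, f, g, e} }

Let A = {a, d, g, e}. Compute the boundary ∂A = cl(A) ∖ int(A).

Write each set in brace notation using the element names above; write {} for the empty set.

{a, g}

open subsets of A: {}, {e}, {d, e}; so int(A) = {d, e}
closure: X∖int(X∖A) = X∖{b, f} = {a, d, g, e}
∂A = {a, d, g, e} minus {d, e} = {a, g}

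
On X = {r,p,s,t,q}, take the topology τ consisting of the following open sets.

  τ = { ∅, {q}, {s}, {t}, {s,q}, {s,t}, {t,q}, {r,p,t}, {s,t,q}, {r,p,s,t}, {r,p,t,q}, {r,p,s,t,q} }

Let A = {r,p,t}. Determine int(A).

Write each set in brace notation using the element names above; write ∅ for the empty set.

open subsets of A: ∅, {t}, {r,p,t}; so int(A) = {r,p,t}

{r,p,t}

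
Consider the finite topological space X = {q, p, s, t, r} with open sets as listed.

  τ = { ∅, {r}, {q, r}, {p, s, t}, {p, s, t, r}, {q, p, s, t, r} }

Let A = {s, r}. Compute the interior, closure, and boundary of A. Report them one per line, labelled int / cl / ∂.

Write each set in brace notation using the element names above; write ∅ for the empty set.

interior: largest open inside A is {r} (from ∅, {r})
cl via duality: int({q, p, t}) = ∅, so X∖∅ = {q, p, s, t, r}
cl∖int = {q, p, s, t}

int(A) = {r}
cl(A)  = {q, p, s, t, r}
∂A     = {q, p, s, t}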